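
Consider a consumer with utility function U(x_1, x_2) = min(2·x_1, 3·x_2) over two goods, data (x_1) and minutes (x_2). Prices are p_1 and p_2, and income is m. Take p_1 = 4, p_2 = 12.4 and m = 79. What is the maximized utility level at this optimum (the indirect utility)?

V = 12.8804

With perfect complements, no substitution: consume in ratio x_1:x_2 = 3:2.
Budget: p_1·x_1 + p_2·(2/3)·x_1 = m, so (3·p_1 + 2·p_2)·x_1 = 3·m.
Demand: x_1*(p_1,p_2,m) = 3·m/(3·p_1 + 2·p_2), x_2* = 2·m/(3·p_1 + 2·p_2).
Here 3·4 + 2·12.4 = 36.8, giving x_1* = 6.4402 and x_2* = 4.2935.
Utility at the optimum: U(6.4402, 4.2935) = 12.8804.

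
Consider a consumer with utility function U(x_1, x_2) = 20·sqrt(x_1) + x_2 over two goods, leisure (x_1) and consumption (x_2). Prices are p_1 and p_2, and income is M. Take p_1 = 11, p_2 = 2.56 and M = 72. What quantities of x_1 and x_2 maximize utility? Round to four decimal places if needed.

Utility is quasi-linear in x_2; the FOC for x_1 is 10/√x_1 = p_1/p_2.
Thus x_1* = (10·p_2/p_1)² — independent of M — with the rest of income spent on x_2.
Plugging in: x_1* = (10·2.56/11)² = 5.4162, x_2* = 4.8523.

x_1* = 5.4162, x_2* = 4.8523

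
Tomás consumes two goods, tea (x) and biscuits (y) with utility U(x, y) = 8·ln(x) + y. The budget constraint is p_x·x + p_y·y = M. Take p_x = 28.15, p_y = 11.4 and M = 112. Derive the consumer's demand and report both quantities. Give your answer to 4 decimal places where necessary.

x* = 3.2398, y* = 1.8246

MU_x = 8/x, MU_y = 1. Tangency: 8/x = p_x/p_y.
So x*(p_x,p_y) = 8·p_y/p_x, independent of income; and y* = (M − 8·p_y)/p_y.
At the given prices: x* = 8·11.4/28.15 = 3.2398, and y* = 1.8246.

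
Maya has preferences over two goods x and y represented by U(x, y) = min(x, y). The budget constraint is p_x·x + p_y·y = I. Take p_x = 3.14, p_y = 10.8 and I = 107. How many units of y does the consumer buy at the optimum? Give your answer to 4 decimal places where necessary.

Leontief preferences: the optimum is at the kink where x/1 = y/1, i.e. y = x.
Budget: p_x·x + p_y·x = I, so (p_x + p_y)·x = I.
Demand: x*(p_x,p_y,I) = I/(p_x + p_y), y* = I/(p_x + p_y).
Here 3.14 + 10.8 = 13.94, giving y* = 7.6758.

y* = 7.6758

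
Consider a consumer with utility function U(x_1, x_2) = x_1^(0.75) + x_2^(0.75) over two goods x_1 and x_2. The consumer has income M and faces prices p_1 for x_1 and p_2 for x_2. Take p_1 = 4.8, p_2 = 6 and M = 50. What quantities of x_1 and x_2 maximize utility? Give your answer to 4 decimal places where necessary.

MU_x_1 ∝ x_1^(-0.25), MU_x_2 ∝ x_2^(-0.25), so MRS = (x_2/x_1)^(0.25) = p_1/p_2.
Solve for the ratio: x_2/x_1 = [p_1/p_2]^(4).
Substitute x_2 = (x_2/x_1)·x_1 into the budget: x_1* = M/(p_1 + p_2·(x_2/x_1)).
Numerically x_2/x_1 = 0.4096, so x_1* = 50/(4.8 + 6·0.4096) = 6.8893 and x_2* = 0.4096·6.8893 = 2.8219.

x_1* = 6.8893, x_2* = 2.8219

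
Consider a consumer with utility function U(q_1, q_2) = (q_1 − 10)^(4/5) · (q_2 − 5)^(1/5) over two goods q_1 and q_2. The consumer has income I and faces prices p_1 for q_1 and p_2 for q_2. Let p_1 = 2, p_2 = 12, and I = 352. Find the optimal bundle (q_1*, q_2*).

q_1* = 118.8, q_2* = 9.5333

This is Cobb-Douglas in (q_1−10, q_2−5): tangency gives 0.8·p_2·(q_2−5) = 0.2·p_1·(q_1−10).
Substituting into the budget: q_1* = 10 + 0.8·(I − 10·p_1 − 5·p_2)/p_1, and q_2* = 5 + 0.2·(…)/p_2.
Discretionary income = 352 − 10·2 − 5·12 = 272; q_1* = 10 + 0.8·272/2 = 118.8; q_2* = 5 + 0.2·272/12 = 9.5333.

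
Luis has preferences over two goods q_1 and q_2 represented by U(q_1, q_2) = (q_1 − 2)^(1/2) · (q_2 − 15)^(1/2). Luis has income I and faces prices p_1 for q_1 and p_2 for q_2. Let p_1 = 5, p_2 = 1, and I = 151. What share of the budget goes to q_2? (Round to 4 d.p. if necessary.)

Let q_1' = q_1−2, q_2' = q_2−15. MRS = q_2'/q_1' = p_1/p_2.
After buying the subsistence bundle (2, 15), a share 0.5 of the remaining income goes to q_1: q_1* = 2 + 0.5·(I − 2p_1 − 15p_2)/p_1.
Discretionary income = 151 − 2·5 − 15·1 = 126; q_1* = 2 + 0.5·126/5 = 14.6; q_2* = 15 + 0.5·126/1 = 78.
Expenditure on q_2: 1·78 = 78; share = 0.5166.

share on q_2 = 0.5166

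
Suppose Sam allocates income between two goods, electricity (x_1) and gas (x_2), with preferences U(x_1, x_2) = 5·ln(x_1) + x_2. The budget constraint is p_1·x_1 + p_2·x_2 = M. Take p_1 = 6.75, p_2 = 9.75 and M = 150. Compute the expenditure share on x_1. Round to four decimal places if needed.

share on x_1 = 0.325

So x_1*(p_1,p_2) = 5·p_2/p_1, independent of income; and x_2* = (M − 5·p_2)/p_2.
At the given prices: x_1* = 5·9.75/6.75 = 7.2222, and x_2* = 10.3846.
Expenditure on x_1: 6.75·7.2222 = 48.75; share = 0.325.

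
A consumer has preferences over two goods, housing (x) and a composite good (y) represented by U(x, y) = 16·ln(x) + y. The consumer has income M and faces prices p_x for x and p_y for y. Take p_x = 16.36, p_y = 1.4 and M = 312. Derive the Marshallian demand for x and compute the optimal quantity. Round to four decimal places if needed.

x* = 1.3692

MU_x = 16/x, MU_y = 1. Tangency: 16/x = p_x/p_y.
So x*(p_x,p_y) = 16·p_y/p_x, independent of income; and y* = (M − 16·p_y)/p_y.
At the given prices: x* = 16·1.4/16.36 = 1.3692.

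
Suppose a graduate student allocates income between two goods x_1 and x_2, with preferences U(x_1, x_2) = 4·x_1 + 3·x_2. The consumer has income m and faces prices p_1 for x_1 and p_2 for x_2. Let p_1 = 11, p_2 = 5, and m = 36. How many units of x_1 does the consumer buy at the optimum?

x_1* = 0

Perfect substitutes: compare marginal utility per dollar. 4/p_1 vs 3/p_2 → 0.3636 vs 0.6.
x_2 gives more utility per dollar, so spend all income on x_2: x_2* = m/p_2, x_1* = 0.
Numerically: x_1* = 0, x_2* = 7.2.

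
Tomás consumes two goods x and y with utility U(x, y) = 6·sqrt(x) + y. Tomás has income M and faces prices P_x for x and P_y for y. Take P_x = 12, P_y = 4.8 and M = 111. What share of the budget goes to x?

share on x = 0.1557

Set MRS = P_x/P_y: 3·x^(−1/2) = P_x/P_y.
Thus x* = (3·P_y/P_x)² — independent of M — with the rest of income spent on y.
Plugging in: x* = (3·4.8/12)² = 1.44, y* = 19.525.
Expenditure on x: 12·1.44 = 17.28; share = 0.1557.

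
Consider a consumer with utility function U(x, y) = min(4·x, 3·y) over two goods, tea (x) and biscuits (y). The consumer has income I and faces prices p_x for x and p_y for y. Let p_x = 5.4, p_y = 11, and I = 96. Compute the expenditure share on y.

With perfect complements, no substitution: consume in ratio x:y = 3:4.
Budget: p_x·x + p_y·(4/3)·x = I, so (3·p_x + 4·p_y)·x = 3·I.
Demand: x*(p_x,p_y,I) = 3·I/(3·p_x + 4·p_y), y* = 4·I/(3·p_x + 4·p_y).
Here 3·5.4 + 4·11 = 60.2, giving x* = 4.7841 and y* = 6.3787.
Expenditure on y: 11·6.3787 = 70.1661; share = 0.7309.

share on y = 0.7309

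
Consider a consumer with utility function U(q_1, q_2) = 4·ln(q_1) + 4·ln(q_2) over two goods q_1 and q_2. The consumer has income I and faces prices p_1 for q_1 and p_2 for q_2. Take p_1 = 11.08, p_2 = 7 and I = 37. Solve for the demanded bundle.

MU_q_1/MU_q_2 = (4·q_2)/(4·q_1); tangency sets this equal to p_1/p_2.
Rearranging, p_2·q_2 = p_1·q_1. Substituting into the budget gives p_1·q_1·(1 + 1) = I.
Demand: q_1*(p_1,p_2,I) = 0.5·I/p_1 and q_2* = 0.5·I/p_2.
At p_1=11.08, p_2=7, I=37: q_1* = 0.5·37/11.08 = 1.6697, q_2* = 2.6429.

q_1* = 1.6697, q_2* = 2.6429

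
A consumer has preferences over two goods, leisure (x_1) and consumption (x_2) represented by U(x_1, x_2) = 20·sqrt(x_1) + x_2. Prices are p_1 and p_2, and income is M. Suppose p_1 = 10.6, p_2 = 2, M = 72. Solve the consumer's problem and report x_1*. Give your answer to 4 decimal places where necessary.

x_1* = 3.56

Set MRS = p_1/p_2: 10·x_1^(−1/2) = p_1/p_2.
Thus x_1* = (10·p_2/p_1)² — independent of M — with the rest of income spent on x_2.
Plugging in: x_1* = (10·2/10.6)² = 3.56.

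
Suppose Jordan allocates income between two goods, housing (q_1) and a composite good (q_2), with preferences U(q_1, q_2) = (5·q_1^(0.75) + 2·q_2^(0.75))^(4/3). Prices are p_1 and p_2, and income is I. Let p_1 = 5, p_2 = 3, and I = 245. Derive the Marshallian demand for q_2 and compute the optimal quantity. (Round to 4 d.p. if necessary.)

From the CES first-order condition, (5/2)·(q_2/q_1)^(0.25) = p_1/p_2.
Solve for the ratio: q_2/q_1 = [(2/5)·p_1/p_2]^(4).
With the ratio pinned down, the budget gives q_1* = I/(p_1 + p_2·(q_2/q_1)) and q_2* = (q_2/q_1)·q_1*.
Numerically q_2/q_1 = 0.197531, so q_1* = 245/(5 + 3·0.197531) = 43.8079 and q_2* = 0.197531·43.8079 = 8.6534.

q_2* = 8.6534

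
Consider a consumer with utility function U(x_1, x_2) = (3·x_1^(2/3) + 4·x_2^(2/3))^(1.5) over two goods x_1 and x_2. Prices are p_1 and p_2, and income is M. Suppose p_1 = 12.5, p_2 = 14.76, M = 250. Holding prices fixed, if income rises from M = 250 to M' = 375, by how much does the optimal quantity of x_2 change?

MRS = MU_x_1/MU_x_2 = (3/4)·(x_2/x_1)^(1/3). Set equal to p_1/p_2.
Hence x_2/x_1 = ((4/3)·p_1/p_2)^(1/(1/3)), i.e. raised to the 3 power.
With the ratio pinned down, the budget gives x_1* = M/(p_1 + p_2·(x_2/x_1)) and x_2* = (x_2/x_1)·x_1*.
Numerically x_2/x_1 = 1.43975, so x_1* = 250/(12.5 + 14.76·1.43975) = 7.4073 and x_2* = 1.43975·7.4073 = 10.6646.
At M' = 375: x_2* = 15.9969. Change: 15.9969 − 10.6646 = 5.3323.

Δx_2* = 5.3323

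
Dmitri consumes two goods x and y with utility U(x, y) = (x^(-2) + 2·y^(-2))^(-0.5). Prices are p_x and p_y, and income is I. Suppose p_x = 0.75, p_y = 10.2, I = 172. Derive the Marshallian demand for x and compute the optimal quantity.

With the ratio pinned down, the budget gives x* = I/(p_x + p_y·(y/x)) and y* = (y/x)·x*.
Numerically y/x = 0.527834, so x* = 172/(0.75 + 10.2·0.527834) = 28.0409.

x* = 28.0409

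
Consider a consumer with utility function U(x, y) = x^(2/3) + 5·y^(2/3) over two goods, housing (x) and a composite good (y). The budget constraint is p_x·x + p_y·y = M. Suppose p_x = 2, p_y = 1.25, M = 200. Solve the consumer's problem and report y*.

y* = 159.5016

MRS = MU_x/MU_y = (1/5)·(y/x)^(1/3). Set equal to p_x/p_y.
Hence y/x = (5·p_x/p_y)^(1/(1/3)), i.e. raised to the 3 power.
With the ratio pinned down, the budget gives x* = M/(p_x + p_y·(y/x)) and y* = (y/x)·x*.
Numerically y/x = 512, so x* = 200/(2 + 1.25·512) = 0.3115 and y* = 512·0.3115 = 159.5016.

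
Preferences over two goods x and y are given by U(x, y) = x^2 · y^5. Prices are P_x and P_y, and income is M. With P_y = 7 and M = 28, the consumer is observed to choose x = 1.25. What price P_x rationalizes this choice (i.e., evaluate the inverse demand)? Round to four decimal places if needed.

The MRS is (2/5)·y/x. Set MRS = P_x/P_y.
So 2·P_y·y = 5·P_x·x; combined with the budget, a share 2/7 of income goes to x.
Demand: x*(P_x,P_y,M) = 2/7·M/P_x and y* = 5/7·M/P_y.
Set x* = 1.25 in the demand function and solve for P_x: P_x = 6.4.

P_x = 6.4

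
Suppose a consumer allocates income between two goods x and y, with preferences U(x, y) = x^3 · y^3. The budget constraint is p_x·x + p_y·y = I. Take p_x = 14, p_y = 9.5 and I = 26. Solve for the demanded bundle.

x* = 0.9286, y* = 1.3684

The MRS is y/x. Set MRS = p_x/p_y.
So 3·p_y·y = 3·p_x·x; combined with the budget, a share 0.5 of income goes to x.
Demand: x*(p_x,p_y,I) = 0.5·I/p_x and y* = 0.5·I/p_y.
At p_x=14, p_y=9.5, I=26: x* = 0.5·26/14 = 0.9286, y* = 1.3684.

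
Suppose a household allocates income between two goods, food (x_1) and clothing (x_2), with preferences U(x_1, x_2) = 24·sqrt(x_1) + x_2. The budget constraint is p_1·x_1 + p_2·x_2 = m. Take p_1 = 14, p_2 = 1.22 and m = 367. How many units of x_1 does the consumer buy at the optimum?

Utility is quasi-linear in x_2; the FOC for x_1 is 12/√x_1 = p_1/p_2.
Thus x_1* = (12·p_2/p_1)² — independent of m — with the rest of income spent on x_2.
Plugging in: x_1* = (12·1.22/14)² = 1.0935.

x_1* = 1.0935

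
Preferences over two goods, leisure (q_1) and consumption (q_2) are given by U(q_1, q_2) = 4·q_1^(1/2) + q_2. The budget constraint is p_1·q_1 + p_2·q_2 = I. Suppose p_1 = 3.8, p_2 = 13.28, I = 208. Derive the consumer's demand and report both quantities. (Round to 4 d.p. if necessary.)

Set MRS = p_1/p_2: 2·q_1^(−1/2) = p_1/p_2.
Thus q_1* = (2·p_2/p_1)² — independent of I — with the rest of income spent on q_2.
Plugging in: q_1* = (2·13.28/3.8)² = 48.8527, q_2* = 1.6837.

q_1* = 48.8527, q_2* = 1.6837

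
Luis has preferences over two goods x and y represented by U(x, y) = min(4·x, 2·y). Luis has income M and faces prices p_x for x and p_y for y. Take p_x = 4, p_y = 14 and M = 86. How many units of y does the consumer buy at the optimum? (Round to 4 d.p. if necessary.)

Demand: x*(p_x,p_y,M) = 2·M/(2·p_x + 4·p_y), y* = 4·M/(2·p_x + 4·p_y).
Here 2·4 + 4·14 = 64, giving y* = 5.375.

y* = 5.375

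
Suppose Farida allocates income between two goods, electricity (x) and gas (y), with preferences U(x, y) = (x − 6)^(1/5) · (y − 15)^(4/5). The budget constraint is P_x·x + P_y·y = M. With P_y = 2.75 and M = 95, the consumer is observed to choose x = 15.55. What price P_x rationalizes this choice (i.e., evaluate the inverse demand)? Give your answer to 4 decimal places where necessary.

This is Cobb-Douglas in (x−6, y−15): tangency gives 0.2·P_y·(y−15) = 0.8·P_x·(x−6).
After buying the subsistence bundle (6, 15), a share 0.2 of the remaining income goes to x: x* = 6 + 0.2·(M − 6P_x − 15P_y)/P_x.
Set x* = 15.55 in the demand function and solve for P_x: P_x = 1.

P_x = 1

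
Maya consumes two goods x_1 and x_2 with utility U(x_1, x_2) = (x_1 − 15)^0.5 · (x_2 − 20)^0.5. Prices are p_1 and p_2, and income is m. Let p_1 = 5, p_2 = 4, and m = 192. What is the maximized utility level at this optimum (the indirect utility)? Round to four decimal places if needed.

Substituting into the budget: x_1* = 15 + 0.5·(m − 15·p_1 − 20·p_2)/p_1, and x_2* = 20 + 0.5·(…)/p_2.
Discretionary income = 192 − 15·5 − 20·4 = 37; x_1* = 15 + 0.5·37/5 = 18.7; x_2* = 20 + 0.5·37/4 = 24.625.
Utility at the optimum: U(18.7, 24.625) = 4.1367.

V = 4.1367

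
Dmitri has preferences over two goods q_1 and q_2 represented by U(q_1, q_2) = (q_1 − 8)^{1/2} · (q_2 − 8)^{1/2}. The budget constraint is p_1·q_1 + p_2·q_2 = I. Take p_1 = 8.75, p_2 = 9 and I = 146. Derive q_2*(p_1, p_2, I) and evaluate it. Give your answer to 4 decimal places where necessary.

MRS = (q_2−8)/(q_1−8). Tangency with p_1/p_2 gives q_2−8 = (p_1/p_2)·(q_1−8).
After buying the subsistence bundle (8, 8), a share 0.5 of the remaining income goes to q_1: q_1* = 8 + 0.5·(I − 8p_1 − 8p_2)/p_1.
Discretionary income = 146 − 8·8.75 − 8·9 = 4; q_2* = 8 + 0.5·4/9 = 8.2222.

q_2* = 8.2222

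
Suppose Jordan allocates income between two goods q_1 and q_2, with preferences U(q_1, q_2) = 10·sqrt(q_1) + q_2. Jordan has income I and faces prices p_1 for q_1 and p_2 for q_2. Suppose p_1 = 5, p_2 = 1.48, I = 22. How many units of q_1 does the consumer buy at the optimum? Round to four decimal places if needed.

q_1* = 2.1904

MU_q_1 = 5/√q_1, MU_q_2 = 1. Tangency: 5/√q_1 = p_1/p_2.
Thus q_1* = (5·p_2/p_1)² — independent of I — with the rest of income spent on q_2.
Plugging in: q_1* = (5·1.48/5)² = 2.1904.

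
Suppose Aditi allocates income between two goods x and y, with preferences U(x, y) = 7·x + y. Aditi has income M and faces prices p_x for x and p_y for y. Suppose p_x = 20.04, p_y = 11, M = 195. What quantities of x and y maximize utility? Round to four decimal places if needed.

Perfect substitutes: compare marginal utility per dollar. 7/p_x vs 1/p_y → 0.3493 vs 0.0909.
x gives more utility per dollar, so spend all income on x: x* = M/p_x, y* = 0.
Numerically: x* = 9.7305, y* = 0.

x* = 9.7305, y* = 0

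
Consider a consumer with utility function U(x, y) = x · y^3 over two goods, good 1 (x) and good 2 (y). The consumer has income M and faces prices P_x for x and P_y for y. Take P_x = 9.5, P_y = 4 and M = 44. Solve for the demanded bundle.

MU_x/MU_y = (y)/(3·x); tangency sets this equal to P_x/P_y.
So P_y·y = 3·P_x·x; combined with the budget, a share 0.25 of income goes to x.
Demand: x*(P_x,P_y,M) = 0.25·M/P_x and y* = 0.75·M/P_y.
At P_x=9.5, P_y=4, M=44: x* = 0.25·44/9.5 = 1.1579, y* = 8.25.

x* = 1.1579, y* = 8.25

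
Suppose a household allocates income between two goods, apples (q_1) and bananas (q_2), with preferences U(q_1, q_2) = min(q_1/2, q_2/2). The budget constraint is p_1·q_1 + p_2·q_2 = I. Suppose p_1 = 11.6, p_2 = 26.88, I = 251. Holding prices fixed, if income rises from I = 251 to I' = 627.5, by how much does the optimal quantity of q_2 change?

With perfect complements, no substitution: consume in ratio q_1:q_2 = 2:2.
Budget: p_1·q_1 + p_2·q_1 = I, so (2·p_1 + 2·p_2)·q_1 = 2·I.
Demand: q_1*(p_1,p_2,I) = 2·I/(2·p_1 + 2·p_2), q_2* = 2·I/(2·p_1 + 2·p_2).
Here 2·11.6 + 2·26.88 = 76.96, giving q_2* = 6.5229.
At I' = 627.5: q_2* = 16.3072. Change: 16.3072 − 6.5229 = 9.7843.

Δq_2* = 9.7843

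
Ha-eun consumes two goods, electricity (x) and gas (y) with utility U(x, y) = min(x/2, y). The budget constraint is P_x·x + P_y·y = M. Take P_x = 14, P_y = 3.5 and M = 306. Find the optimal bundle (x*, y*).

x* = 19.4286, y* = 9.7143

With perfect complements, no substitution: consume in ratio x:y = 2:1.
Budget: P_x·x + P_y·(1/2)·x = M, so (2·P_x + P_y)·x = 2·M.
Demand: x*(P_x,P_y,M) = 2·M/(2·P_x + P_y), y* = M/(2·P_x + P_y).
Here 2·14 + 3.5 = 31.5, giving x* = 19.4286 and y* = 9.7143.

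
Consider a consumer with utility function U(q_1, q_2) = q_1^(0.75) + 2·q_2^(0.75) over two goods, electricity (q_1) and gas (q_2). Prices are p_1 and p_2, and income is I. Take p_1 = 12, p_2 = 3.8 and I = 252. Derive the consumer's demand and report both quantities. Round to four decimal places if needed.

q_1* = 0.0416, q_2* = 66.1844

MU_q_1 ∝ q_1^(-0.25), MU_q_2 ∝ 2·q_2^(-0.25), so MRS = (1/2)·(q_2/q_1)^(0.25) = p_1/p_2.
Hence q_2/q_1 = (2·p_1/p_2)^(1/(0.25)), i.e. raised to the 4 power.
With the ratio pinned down, the budget gives q_1* = I/(p_1 + p_2·(q_2/q_1)) and q_2* = (q_2/q_1)·q_1*.
Numerically q_2/q_1 = 1591.148011, so q_1* = 252/(12 + 3.8·1591.148011) = 0.0416 and q_2* = 1591.148011·0.0416 = 66.1844.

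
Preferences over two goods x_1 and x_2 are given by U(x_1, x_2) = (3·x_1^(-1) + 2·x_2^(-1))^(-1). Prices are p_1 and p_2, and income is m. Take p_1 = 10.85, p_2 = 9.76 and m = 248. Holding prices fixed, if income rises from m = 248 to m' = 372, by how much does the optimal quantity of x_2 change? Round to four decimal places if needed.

Δx_2* = 5.5448

MU_x_1 ∝ 3·x_1^(-2), MU_x_2 ∝ 2·x_2^(-2), so MRS = (3/2)·(x_2/x_1)^(2) = p_1/p_2.
Solve for the ratio: x_2/x_1 = [(2/3)·p_1/p_2]^(0.5).
With the ratio pinned down, the budget gives x_1* = m/(p_1 + p_2·(x_2/x_1)) and x_2* = (x_2/x_1)·x_1*.
Numerically x_2/x_1 = 0.860883, so x_1* = 248/(10.85 + 9.76·0.860883) = 12.8816 and x_2* = 0.860883·12.8816 = 11.0896.
At m' = 372: x_2* = 16.6344. Change: 16.6344 − 11.0896 = 5.5448.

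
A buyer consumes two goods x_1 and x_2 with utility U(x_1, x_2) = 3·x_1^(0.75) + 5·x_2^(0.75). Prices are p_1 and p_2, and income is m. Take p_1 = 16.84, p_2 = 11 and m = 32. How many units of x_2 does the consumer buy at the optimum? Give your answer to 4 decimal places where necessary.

From the CES first-order condition, (3/5)·(x_2/x_1)^(0.25) = p_1/p_2.
Hence x_2/x_1 = ((5/3)·p_1/p_2)^(1/(0.25)), i.e. raised to the 4 power.
With the ratio pinned down, the budget gives x_1* = m/(p_1 + p_2·(x_2/x_1)) and x_2* = (x_2/x_1)·x_1*.
Numerically x_2/x_1 = 42.383089, so x_1* = 32/(16.84 + 11·42.383089) = 0.0662 and x_2* = 42.383089·0.0662 = 2.8077.

x_2* = 2.8077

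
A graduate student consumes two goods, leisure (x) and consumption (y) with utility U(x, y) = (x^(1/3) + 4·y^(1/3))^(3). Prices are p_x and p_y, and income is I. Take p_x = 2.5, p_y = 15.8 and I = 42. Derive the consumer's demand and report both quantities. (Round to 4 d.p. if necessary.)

x* = 4.017, y* = 2.0226

With the ratio pinned down, the budget gives x* = I/(p_x + p_y·(y/x)) and y* = (y/x)·x*.
Numerically y/x = 0.503517, so x* = 42/(2.5 + 15.8·0.503517) = 4.017 and y* = 0.503517·4.017 = 2.0226.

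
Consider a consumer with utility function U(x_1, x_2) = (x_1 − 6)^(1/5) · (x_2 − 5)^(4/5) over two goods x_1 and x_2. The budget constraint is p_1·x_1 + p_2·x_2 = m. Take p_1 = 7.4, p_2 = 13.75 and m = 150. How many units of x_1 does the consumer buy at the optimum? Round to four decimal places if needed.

This is Cobb-Douglas in (x_1−6, x_2−5): tangency gives 0.2·p_2·(x_2−5) = 0.8·p_1·(x_1−6).
After buying the subsistence bundle (6, 5), a share 0.2 of the remaining income goes to x_1: x_1* = 6 + 0.2·(m − 6p_1 − 5p_2)/p_1.
Discretionary income = 150 − 6·7.4 − 5·13.75 = 36.85; x_1* = 6 + 0.2·36.85/7.4 = 6.9959.

x_1* = 6.9959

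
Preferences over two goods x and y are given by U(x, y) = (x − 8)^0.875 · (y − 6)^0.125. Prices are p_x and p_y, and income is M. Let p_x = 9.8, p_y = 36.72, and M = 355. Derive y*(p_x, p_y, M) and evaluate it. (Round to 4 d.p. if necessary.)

y* = 6.1916

Let x' = x−8, y' = y−6. MRS = 7·y'/x' = p_x/p_y.
After buying the subsistence bundle (8, 6), a share 0.875 of the remaining income goes to x: x* = 8 + 0.875·(M − 8p_x − 6p_y)/p_x.
Discretionary income = 355 − 8·9.8 − 6·36.72 = 56.28; y* = 6 + 0.125·56.28/36.72 = 6.1916.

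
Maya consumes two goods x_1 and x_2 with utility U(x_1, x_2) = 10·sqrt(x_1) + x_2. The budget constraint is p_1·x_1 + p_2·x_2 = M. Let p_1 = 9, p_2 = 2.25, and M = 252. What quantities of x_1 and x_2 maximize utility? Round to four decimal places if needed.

Solve: √x_1 = 5·p_2/p_1, so x_1*(p_1,p_2) = (5·p_2/p_1)², and x_2* = (M − p_1·x_1*)/p_2.
Plugging in: x_1* = (5·2.25/9)² = 1.5625, x_2* = 105.75.

x_1* = 1.5625, x_2* = 105.75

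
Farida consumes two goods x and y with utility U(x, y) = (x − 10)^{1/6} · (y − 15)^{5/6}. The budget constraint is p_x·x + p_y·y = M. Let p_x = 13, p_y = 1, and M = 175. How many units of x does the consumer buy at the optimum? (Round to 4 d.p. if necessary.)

This is Cobb-Douglas in (x−10, y−15): tangency gives 1/6·p_y·(y−15) = 5/6·p_x·(x−10).
Substituting into the budget: x* = 10 + 1/6·(M − 10·p_x − 15·p_y)/p_x, and y* = 15 + 5/6·(…)/p_y.
Discretionary income = 175 − 10·13 − 15·1 = 30; x* = 10 + 1/6·30/13 = 10.3846.

x* = 10.3846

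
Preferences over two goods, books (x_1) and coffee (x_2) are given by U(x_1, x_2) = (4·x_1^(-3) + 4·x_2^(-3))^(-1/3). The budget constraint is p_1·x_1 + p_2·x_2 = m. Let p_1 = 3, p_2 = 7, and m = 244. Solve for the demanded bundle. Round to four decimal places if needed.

x_1* = 28.1633, x_2* = 22.7871

MU_x_1 ∝ 4·x_1^(-4), MU_x_2 ∝ 4·x_2^(-4), so MRS = (x_2/x_1)^(4) = p_1/p_2.
Solve for the ratio: x_2/x_1 = [p_1/p_2]^(0.25).
Substitute x_2 = (x_2/x_1)·x_1 into the budget: x_1* = m/(p_1 + p_2·(x_2/x_1)).
Numerically x_2/x_1 = 0.809107, so x_1* = 244/(3 + 7·0.809107) = 28.1633 and x_2* = 0.809107·28.1633 = 22.7871.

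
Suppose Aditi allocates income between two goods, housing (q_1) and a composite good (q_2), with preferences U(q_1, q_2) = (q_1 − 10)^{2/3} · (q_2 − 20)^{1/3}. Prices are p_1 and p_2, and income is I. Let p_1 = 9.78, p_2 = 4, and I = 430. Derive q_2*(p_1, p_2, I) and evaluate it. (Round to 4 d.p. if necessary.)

q_2* = 41.0167

Substituting into the budget: q_1* = 10 + 2/3·(I − 10·p_1 − 20·p_2)/p_1, and q_2* = 20 + 1/3·(…)/p_2.
Discretionary income = 430 − 10·9.78 − 20·4 = 252.2; q_2* = 20 + 1/3·252.2/4 = 41.0167.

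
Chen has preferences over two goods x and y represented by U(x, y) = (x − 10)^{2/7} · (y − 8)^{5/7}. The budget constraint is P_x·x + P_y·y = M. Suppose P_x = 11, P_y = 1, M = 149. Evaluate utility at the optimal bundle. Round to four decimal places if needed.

V = 8.5901

MRS = (2/5)·(y−8)/(x−10). Tangency with P_x/P_y gives y−8 = (5/2)·(P_x/P_y)·(x−10).
Substituting into the budget: x* = 10 + 2/7·(M − 10·P_x − 8·P_y)/P_x, and y* = 8 + 5/7·(…)/P_y.
Discretionary income = 149 − 10·11 − 8·1 = 31; x* = 10 + 2/7·31/11 = 10.8052; y* = 8 + 5/7·31/1 = 30.1429.
Utility at the optimum: U(10.8052, 30.1429) = 8.5901.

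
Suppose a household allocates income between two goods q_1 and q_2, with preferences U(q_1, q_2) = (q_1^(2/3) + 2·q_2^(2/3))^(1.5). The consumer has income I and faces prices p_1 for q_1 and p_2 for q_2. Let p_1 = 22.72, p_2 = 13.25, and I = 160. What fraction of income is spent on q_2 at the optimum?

share on q_2 = 0.9592

MU_q_1 ∝ q_1^(-1/3), MU_q_2 ∝ 2·q_2^(-1/3), so MRS = (1/2)·(q_2/q_1)^(1/3) = p_1/p_2.
Hence q_2/q_1 = (2·p_1/p_2)^(1/(1/3)), i.e. raised to the 3 power.
With the ratio pinned down, the budget gives q_1* = I/(p_1 + p_2·(q_2/q_1)) and q_2* = (q_2/q_1)·q_1*.
Numerically q_2/q_1 = 40.333632, so q_1* = 160/(22.72 + 13.25·40.333632) = 0.2872 and q_2* = 40.333632·0.2872 = 11.583.
Expenditure on q_2: 13.25·11.583 = 153.4753; share = 0.9592.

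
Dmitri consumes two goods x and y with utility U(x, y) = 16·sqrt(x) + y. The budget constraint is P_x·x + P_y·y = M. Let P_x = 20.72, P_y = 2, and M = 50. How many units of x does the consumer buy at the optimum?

Utility is quasi-linear in y; the FOC for x is 8/√x = P_x/P_y.
Thus x* = (8·P_y/P_x)² — independent of M — with the rest of income spent on y.
Plugging in: x* = (8·2/20.72)² = 0.5963.

x* = 0.5963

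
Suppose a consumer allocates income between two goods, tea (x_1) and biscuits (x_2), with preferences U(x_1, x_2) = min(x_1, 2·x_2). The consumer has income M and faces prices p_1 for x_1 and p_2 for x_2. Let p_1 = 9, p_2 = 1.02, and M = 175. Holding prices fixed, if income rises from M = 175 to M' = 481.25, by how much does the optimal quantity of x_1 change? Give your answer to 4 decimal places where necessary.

Δx_1* = 32.2029

With perfect complements, no substitution: consume in ratio x_1:x_2 = 2:1.
Budget: p_1·x_1 + p_2·(1/2)·x_1 = M, so (2·p_1 + p_2)·x_1 = 2·M.
Demand: x_1*(p_1,p_2,M) = 2·M/(2·p_1 + p_2), x_2* = M/(2·p_1 + p_2).
Here 2·9 + 1.02 = 19.02, giving x_1* = 18.4017.
At M' = 481.25: x_1* = 50.6046. Change: 50.6046 − 18.4017 = 32.2029.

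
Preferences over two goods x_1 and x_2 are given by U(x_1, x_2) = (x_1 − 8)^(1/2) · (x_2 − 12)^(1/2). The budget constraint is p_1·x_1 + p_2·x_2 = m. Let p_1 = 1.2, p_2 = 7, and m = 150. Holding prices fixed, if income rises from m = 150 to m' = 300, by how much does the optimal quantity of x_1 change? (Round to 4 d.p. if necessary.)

Δx_1* = 62.5

Discretionary income = 150 − 8·1.2 − 12·7 = 56.4; x_1* = 8 + 0.5·56.4/1.2 = 31.5.
At m' = 300: x_1* = 94. Change: 94 − 31.5 = 62.5.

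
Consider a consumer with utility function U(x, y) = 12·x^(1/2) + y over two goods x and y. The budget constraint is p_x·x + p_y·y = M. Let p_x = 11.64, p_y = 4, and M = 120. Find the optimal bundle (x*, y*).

x* = 4.2512, y* = 17.6289

Set MRS = p_x/p_y: 6·x^(−1/2) = p_x/p_y.
Solve: √x = 6·p_y/p_x, so x*(p_x,p_y) = (6·p_y/p_x)², and y* = (M − p_x·x*)/p_y.
Plugging in: x* = (6·4/11.64)² = 4.2512, y* = 17.6289.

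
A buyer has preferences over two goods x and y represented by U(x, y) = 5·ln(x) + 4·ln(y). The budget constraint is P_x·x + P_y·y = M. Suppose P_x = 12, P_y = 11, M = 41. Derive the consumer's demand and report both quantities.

Demand: x*(P_x,P_y,M) = 5/9·M/P_x and y* = 4/9·M/P_y.
At P_x=12, P_y=11, M=41: x* = 5/9·41/12 = 1.8981, y* = 1.6566.

x* = 1.8981, y* = 1.6566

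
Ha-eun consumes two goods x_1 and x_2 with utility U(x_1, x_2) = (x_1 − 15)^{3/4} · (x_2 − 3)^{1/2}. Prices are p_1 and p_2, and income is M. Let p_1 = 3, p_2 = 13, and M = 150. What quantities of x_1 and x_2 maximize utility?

MRS = (3/2)·(x_2−3)/(x_1−15). Tangency with p_1/p_2 gives x_2−3 = (2/3)·(p_1/p_2)·(x_1−15).
After buying the subsistence bundle (15, 3), a share 0.6 of the remaining income goes to x_1: x_1* = 15 + 0.6·(M − 15p_1 − 3p_2)/p_1.
Discretionary income = 150 − 15·3 − 3·13 = 66; x_1* = 15 + 0.6·66/3 = 28.2; x_2* = 3 + 0.4·66/13 = 5.0308.

x_1* = 28.2, x_2* = 5.0308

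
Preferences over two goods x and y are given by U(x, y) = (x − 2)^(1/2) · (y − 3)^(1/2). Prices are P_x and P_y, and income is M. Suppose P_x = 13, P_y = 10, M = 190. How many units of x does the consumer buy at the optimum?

This is Cobb-Douglas in (x−2, y−3): tangency gives 0.5·P_y·(y−3) = 0.5·P_x·(x−2).
After buying the subsistence bundle (2, 3), a share 0.5 of the remaining income goes to x: x* = 2 + 0.5·(M − 2P_x − 3P_y)/P_x.
Discretionary income = 190 − 2·13 − 3·10 = 134; x* = 2 + 0.5·134/13 = 7.1538.

x* = 7.1538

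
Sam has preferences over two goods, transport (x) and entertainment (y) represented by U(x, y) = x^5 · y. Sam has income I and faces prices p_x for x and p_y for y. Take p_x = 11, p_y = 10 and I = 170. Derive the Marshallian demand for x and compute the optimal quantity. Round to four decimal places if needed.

x* = 12.8788

The MRS is 5·y/x. Set MRS = p_x/p_y.
Rearranging, p_y·y = (1/5)·p_x·x. Substituting into the budget gives p_x·x·(1 + (1/5)) = I.
Demand: x*(p_x,p_y,I) = 5/6·I/p_x and y* = 1/6·I/p_y.
At p_x=11, p_y=10, I=170: x* = 5/6·170/11 = 12.8788.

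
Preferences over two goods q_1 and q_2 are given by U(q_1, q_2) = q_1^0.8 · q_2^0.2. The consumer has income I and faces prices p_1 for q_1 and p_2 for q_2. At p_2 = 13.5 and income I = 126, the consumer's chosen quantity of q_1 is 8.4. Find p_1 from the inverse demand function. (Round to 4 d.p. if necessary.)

p_1 = 12

Tangency: MRS = 4·q_2/q_1 = p_1/p_2.
So 0.8·p_2·q_2 = 0.2·p_1·q_1; combined with the budget, a share 0.8 of income goes to q_1.
Demand: q_1*(p_1,p_2,I) = 0.8·I/p_1 and q_2* = 0.2·I/p_2.
Set q_1* = 8.4 in the demand function and solve for p_1: p_1 = 12.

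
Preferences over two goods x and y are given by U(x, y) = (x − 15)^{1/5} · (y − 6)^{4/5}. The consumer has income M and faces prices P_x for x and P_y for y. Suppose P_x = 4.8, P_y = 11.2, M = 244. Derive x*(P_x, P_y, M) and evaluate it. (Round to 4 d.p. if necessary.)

x* = 19.3667

Let x' = x−15, y' = y−6. MRS = (1/4)·y'/x' = P_x/P_y.
Substituting into the budget: x* = 15 + 0.2·(M − 15·P_x − 6·P_y)/P_x, and y* = 6 + 0.8·(…)/P_y.
Discretionary income = 244 − 15·4.8 − 6·11.2 = 104.8; x* = 15 + 0.2·104.8/4.8 = 19.3667.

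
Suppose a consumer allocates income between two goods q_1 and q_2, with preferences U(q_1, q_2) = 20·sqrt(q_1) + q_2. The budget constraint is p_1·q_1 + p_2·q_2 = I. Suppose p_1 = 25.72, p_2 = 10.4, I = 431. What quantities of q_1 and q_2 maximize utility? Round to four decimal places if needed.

MU_q_1 = 10/√q_1, MU_q_2 = 1. Tangency: 10/√q_1 = p_1/p_2.
Solve: √q_1 = 10·p_2/p_1, so q_1*(p_1,p_2) = (10·p_2/p_1)², and q_2* = (I − p_1·q_1*)/p_2.
Plugging in: q_1* = (10·10.4/25.72)² = 16.3503, q_2* = 1.0068.

q_1* = 16.3503, q_2* = 1.0068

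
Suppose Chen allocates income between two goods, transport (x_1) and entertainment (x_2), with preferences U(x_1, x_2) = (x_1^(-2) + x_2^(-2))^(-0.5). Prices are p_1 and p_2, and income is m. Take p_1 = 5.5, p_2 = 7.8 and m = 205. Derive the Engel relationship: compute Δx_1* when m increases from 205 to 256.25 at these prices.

Δx_1* = 4.1189

From the CES first-order condition, (x_2/x_1)^(3) = p_1/p_2.
Hence x_2/x_1 = (p_1/p_2)^(1/(3)), i.e. raised to the 1/3 power.
With the ratio pinned down, the budget gives x_1* = m/(p_1 + p_2·(x_2/x_1)) and x_2* = (x_2/x_1)·x_1*.
Numerically x_2/x_1 = 0.890067, so x_1* = 205/(5.5 + 7.8·0.890067) = 16.4758.
At m' = 256.25: x_1* = 20.5947. Change: 20.5947 − 16.4758 = 4.1189.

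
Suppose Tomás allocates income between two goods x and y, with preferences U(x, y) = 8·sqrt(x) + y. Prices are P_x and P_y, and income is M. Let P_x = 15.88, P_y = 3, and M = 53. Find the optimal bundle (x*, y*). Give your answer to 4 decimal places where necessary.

Utility is quasi-linear in y; the FOC for x is 4/√x = P_x/P_y.
Solve: √x = 4·P_y/P_x, so x*(P_x,P_y) = (4·P_y/P_x)², and y* = (M − P_x·x*)/P_y.
Plugging in: x* = (4·3/15.88)² = 0.571, y* = 14.644.

x* = 0.571, y* = 14.644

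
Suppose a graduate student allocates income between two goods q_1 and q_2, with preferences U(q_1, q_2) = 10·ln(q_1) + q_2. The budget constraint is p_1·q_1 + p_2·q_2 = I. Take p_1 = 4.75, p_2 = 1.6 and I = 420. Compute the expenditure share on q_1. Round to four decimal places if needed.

Set MRS = p_1/p_2: (10/q_1)/1 = p_1/p_2.
So q_1*(p_1,p_2) = 10·p_2/p_1, independent of income; and q_2* = (I − 10·p_2)/p_2.
At the given prices: q_1* = 10·1.6/4.75 = 3.3684, and q_2* = 252.5.
Expenditure on q_1: 4.75·3.3684 = 16; share = 0.0381.

share on q_1 = 0.0381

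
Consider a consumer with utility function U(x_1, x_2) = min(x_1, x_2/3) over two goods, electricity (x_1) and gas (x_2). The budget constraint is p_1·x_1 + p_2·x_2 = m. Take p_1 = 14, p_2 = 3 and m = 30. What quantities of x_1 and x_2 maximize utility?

With perfect complements, no substitution: consume in ratio x_1:x_2 = 1:3.
Budget: p_1·x_1 + p_2·3·x_1 = m, so (p_1 + 3·p_2)·x_1 = m.
Demand: x_1*(p_1,p_2,m) = m/(p_1 + 3·p_2), x_2* = 3·m/(p_1 + 3·p_2).
Here 14 + 3·3 = 23, giving x_1* = 1.3043 and x_2* = 3.913.

x_1* = 1.3043, x_2* = 3.913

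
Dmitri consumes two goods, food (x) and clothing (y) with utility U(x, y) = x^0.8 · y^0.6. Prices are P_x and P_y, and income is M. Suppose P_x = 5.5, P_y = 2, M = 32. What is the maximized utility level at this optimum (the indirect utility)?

Demand: x*(P_x,P_y,M) = 4/7·M/P_x and y* = 3/7·M/P_y.
At P_x=5.5, P_y=2, M=32: x* = 4/7·32/5.5 = 3.3247, y* = 6.8571.
Utility at the optimum: U(3.3247, 6.8571) = 8.3001.

V = 8.3001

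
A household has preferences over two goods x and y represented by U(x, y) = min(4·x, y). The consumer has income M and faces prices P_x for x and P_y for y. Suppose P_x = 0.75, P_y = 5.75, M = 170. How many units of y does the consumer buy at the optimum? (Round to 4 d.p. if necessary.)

With perfect complements, no substitution: consume in ratio x:y = 1:4.
Budget: P_x·x + P_y·4·x = M, so (P_x + 4·P_y)·x = M.
Demand: x*(P_x,P_y,M) = M/(P_x + 4·P_y), y* = 4·M/(P_x + 4·P_y).
Here 0.75 + 4·5.75 = 23.75, giving y* = 28.6316.

y* = 28.6316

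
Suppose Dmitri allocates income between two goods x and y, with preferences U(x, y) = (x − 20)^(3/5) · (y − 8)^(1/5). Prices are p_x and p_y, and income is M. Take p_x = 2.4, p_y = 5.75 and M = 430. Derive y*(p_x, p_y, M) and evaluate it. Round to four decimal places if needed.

Let x' = x−20, y' = y−8. MRS = 3·y'/x' = p_x/p_y.
Substituting into the budget: x* = 20 + 0.75·(M − 20·p_x − 8·p_y)/p_x, and y* = 8 + 0.25·(…)/p_y.
Discretionary income = 430 − 20·2.4 − 8·5.75 = 336; y* = 8 + 0.25·336/5.75 = 22.6087.

y* = 22.6087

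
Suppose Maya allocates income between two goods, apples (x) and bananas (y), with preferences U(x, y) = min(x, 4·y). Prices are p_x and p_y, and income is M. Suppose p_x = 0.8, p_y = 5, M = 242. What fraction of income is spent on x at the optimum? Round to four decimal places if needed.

Leontief preferences: the optimum is at the kink where x/4 = y/1, i.e. y = (1/4)·x.
Budget: p_x·x + p_y·(1/4)·x = M, so (4·p_x + p_y)·x = 4·M.
Demand: x*(p_x,p_y,M) = 4·M/(4·p_x + p_y), y* = M/(4·p_x + p_y).
Here 4·0.8 + 5 = 8.2, giving x* = 118.0488 and y* = 29.5122.
Expenditure on x: 0.8·118.0488 = 94.439; share = 0.3902.

share on x = 0.3902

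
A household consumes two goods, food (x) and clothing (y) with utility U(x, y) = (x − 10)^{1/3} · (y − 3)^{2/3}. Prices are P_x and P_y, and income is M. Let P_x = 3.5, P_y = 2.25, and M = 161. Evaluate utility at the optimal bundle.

V = 24.2036

Let x' = x−10, y' = y−3. MRS = (1/2)·y'/x' = P_x/P_y.
After buying the subsistence bundle (10, 3), a share 1/3 of the remaining income goes to x: x* = 10 + 1/3·(M − 10P_x − 3P_y)/P_x.
Discretionary income = 161 − 10·3.5 − 3·2.25 = 119.25; x* = 10 + 1/3·119.25/3.5 = 21.3571; y* = 3 + 2/3·119.25/2.25 = 38.3333.
Utility at the optimum: U(21.3571, 38.3333) = 24.2036.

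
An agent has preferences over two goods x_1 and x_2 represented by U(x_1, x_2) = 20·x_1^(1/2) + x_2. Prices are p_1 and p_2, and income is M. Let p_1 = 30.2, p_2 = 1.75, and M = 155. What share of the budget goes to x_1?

Utility is quasi-linear in x_2; the FOC for x_1 is 10/√x_1 = p_1/p_2.
Thus x_1* = (10·p_2/p_1)² — independent of M — with the rest of income spent on x_2.
Plugging in: x_1* = (10·1.75/30.2)² = 0.3358, x_2* = 82.7767.
Expenditure on x_1: 30.2·0.3358 = 10.1407; share = 0.0654.

share on x_1 = 0.0654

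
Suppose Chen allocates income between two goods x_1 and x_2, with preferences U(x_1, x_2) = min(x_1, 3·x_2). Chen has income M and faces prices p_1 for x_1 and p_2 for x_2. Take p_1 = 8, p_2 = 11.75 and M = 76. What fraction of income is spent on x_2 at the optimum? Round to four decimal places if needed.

share on x_2 = 0.3287

Leontief preferences: the optimum is at the kink where x_1/3 = x_2/1, i.e. x_2 = (1/3)·x_1.
Budget: p_1·x_1 + p_2·(1/3)·x_1 = M, so (3·p_1 + p_2)·x_1 = 3·M.
Demand: x_1*(p_1,p_2,M) = 3·M/(3·p_1 + p_2), x_2* = M/(3·p_1 + p_2).
Here 3·8 + 11.75 = 35.75, giving x_1* = 6.3776 and x_2* = 2.1259.
Expenditure on x_2: 11.75·2.1259 = 24.979; share = 0.3287.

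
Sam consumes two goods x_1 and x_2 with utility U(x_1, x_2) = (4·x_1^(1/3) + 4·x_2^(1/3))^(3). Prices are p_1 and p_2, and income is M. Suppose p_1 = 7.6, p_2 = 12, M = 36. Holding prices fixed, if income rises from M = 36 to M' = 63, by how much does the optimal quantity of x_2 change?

Δx_2* = 0.9971

Substitute x_2 = (x_2/x_1)·x_1 into the budget: x_1* = M/(p_1 + p_2·(x_2/x_1)).
Numerically x_2/x_1 = 0.504021, so x_1* = 36/(7.6 + 12·0.504021) = 2.6377 and x_2* = 0.504021·2.6377 = 1.3295.
At M' = 63: x_2* = 2.3265. Change: 2.3265 − 1.3295 = 0.9971.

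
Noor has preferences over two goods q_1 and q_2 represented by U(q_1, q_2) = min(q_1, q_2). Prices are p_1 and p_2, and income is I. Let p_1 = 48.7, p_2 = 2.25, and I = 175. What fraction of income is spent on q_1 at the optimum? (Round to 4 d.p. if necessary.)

share on q_1 = 0.9558

Leontief preferences: the optimum is at the kink where q_1/1 = q_2/1, i.e. q_2 = q_1.
Budget: p_1·q_1 + p_2·q_1 = I, so (p_1 + p_2)·q_1 = I.
Demand: q_1*(p_1,p_2,I) = I/(p_1 + p_2), q_2* = I/(p_1 + p_2).
Here 48.7 + 2.25 = 50.95, giving q_1* = 3.4347 and q_2* = 3.4347.
Expenditure on q_1: 48.7·3.4347 = 167.2718; share = 0.9558.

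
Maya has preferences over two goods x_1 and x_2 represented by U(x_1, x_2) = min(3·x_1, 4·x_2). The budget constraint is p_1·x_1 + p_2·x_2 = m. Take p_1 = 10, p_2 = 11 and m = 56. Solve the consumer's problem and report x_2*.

Leontief preferences: the optimum is at the kink where x_1/4 = x_2/3, i.e. x_2 = (3/4)·x_1.
Budget: p_1·x_1 + p_2·(3/4)·x_1 = m, so (4·p_1 + 3·p_2)·x_1 = 4·m.
Demand: x_1*(p_1,p_2,m) = 4·m/(4·p_1 + 3·p_2), x_2* = 3·m/(4·p_1 + 3·p_2).
Here 4·10 + 3·11 = 73, giving x_2* = 2.3014.

x_2* = 2.3014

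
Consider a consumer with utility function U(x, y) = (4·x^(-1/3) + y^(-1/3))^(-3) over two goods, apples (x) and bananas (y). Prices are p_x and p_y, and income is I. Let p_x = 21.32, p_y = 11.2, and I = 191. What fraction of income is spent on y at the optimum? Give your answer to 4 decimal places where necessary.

MRS = MU_x/MU_y = 4·(y/x)^(4/3). Set equal to p_x/p_y.
Solve for the ratio: y/x = [(1/4)·p_x/p_y]^(0.75).
With the ratio pinned down, the budget gives x* = I/(p_x + p_y·(y/x)) and y* = (y/x)·x*.
Numerically y/x = 0.57297, so x* = 191/(21.32 + 11.2·0.57297) = 6.886 and y* = 0.57297·6.886 = 3.9455.
Expenditure on y: 11.2·3.9455 = 44.1896; share = 0.2314.

share on y = 0.2314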